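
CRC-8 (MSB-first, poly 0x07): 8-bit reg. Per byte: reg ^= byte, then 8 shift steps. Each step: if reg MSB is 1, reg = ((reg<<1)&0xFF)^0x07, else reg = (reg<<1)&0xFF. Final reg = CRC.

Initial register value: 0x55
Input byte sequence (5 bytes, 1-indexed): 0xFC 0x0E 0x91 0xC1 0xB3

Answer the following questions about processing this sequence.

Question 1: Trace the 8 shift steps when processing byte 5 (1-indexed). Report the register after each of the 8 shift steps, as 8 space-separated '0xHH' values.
Answer: 0xF6 0xEB 0xD1 0xA5 0x4D 0x9A 0x33 0x66

Derivation:
After byte 1 (0xFC): reg=0x56
After byte 2 (0x0E): reg=0x8F
After byte 3 (0x91): reg=0x5A
After byte 4 (0xC1): reg=0xC8
Register before byte 5: 0xC8
After XOR with byte 0xB3: 0x7B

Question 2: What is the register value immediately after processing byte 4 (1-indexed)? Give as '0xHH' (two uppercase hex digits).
After byte 1 (0xFC): reg=0x56
After byte 2 (0x0E): reg=0x8F
After byte 3 (0x91): reg=0x5A
After byte 4 (0xC1): reg=0xC8

Answer: 0xC8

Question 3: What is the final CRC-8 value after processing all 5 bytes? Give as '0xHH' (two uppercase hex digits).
After byte 1 (0xFC): reg=0x56
After byte 2 (0x0E): reg=0x8F
After byte 3 (0x91): reg=0x5A
After byte 4 (0xC1): reg=0xC8
After byte 5 (0xB3): reg=0x66

Answer: 0x66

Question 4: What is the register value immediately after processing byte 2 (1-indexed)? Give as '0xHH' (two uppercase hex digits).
After byte 1 (0xFC): reg=0x56
After byte 2 (0x0E): reg=0x8F

Answer: 0x8F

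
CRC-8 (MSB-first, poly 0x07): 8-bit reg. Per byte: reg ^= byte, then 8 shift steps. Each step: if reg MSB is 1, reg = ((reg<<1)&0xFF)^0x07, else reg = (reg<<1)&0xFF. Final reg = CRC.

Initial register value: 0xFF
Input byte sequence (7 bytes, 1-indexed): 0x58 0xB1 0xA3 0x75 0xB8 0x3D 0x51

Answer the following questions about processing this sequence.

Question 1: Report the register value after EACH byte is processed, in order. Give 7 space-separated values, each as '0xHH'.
0x7C 0x6D 0x64 0x77 0x63 0x9D 0x6A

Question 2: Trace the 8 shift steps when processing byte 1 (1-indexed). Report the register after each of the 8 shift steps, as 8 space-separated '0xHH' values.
Register before byte 1: 0xFF
After XOR with byte 0x58: 0xA7

Answer: 0x49 0x92 0x23 0x46 0x8C 0x1F 0x3E 0x7C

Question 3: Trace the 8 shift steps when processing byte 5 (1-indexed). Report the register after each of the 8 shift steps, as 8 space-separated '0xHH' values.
After byte 1 (0x58): reg=0x7C
After byte 2 (0xB1): reg=0x6D
After byte 3 (0xA3): reg=0x64
After byte 4 (0x75): reg=0x77
Register before byte 5: 0x77
After XOR with byte 0xB8: 0xCF

Answer: 0x99 0x35 0x6A 0xD4 0xAF 0x59 0xB2 0x63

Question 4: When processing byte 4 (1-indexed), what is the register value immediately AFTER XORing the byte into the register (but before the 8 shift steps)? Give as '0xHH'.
Answer: 0x11

Derivation:
Register before byte 4: 0x64
Byte 4: 0x75
0x64 XOR 0x75 = 0x11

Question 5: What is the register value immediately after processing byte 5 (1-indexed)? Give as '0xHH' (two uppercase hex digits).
After byte 1 (0x58): reg=0x7C
After byte 2 (0xB1): reg=0x6D
After byte 3 (0xA3): reg=0x64
After byte 4 (0x75): reg=0x77
After byte 5 (0xB8): reg=0x63

Answer: 0x63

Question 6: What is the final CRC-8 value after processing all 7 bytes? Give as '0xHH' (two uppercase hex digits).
Answer: 0x6A

Derivation:
After byte 1 (0x58): reg=0x7C
After byte 2 (0xB1): reg=0x6D
After byte 3 (0xA3): reg=0x64
After byte 4 (0x75): reg=0x77
After byte 5 (0xB8): reg=0x63
After byte 6 (0x3D): reg=0x9D
After byte 7 (0x51): reg=0x6A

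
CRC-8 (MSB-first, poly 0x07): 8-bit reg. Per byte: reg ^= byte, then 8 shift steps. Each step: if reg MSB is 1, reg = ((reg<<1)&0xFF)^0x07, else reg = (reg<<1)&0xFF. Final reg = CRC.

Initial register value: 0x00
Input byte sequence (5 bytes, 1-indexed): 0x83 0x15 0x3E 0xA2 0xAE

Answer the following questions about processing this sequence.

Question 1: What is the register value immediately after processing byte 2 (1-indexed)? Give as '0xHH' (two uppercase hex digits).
Answer: 0xE2

Derivation:
After byte 1 (0x83): reg=0x80
After byte 2 (0x15): reg=0xE2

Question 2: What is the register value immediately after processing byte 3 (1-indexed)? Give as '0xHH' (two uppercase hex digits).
After byte 1 (0x83): reg=0x80
After byte 2 (0x15): reg=0xE2
After byte 3 (0x3E): reg=0x1A

Answer: 0x1A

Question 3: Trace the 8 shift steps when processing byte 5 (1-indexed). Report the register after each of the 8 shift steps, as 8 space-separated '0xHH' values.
After byte 1 (0x83): reg=0x80
After byte 2 (0x15): reg=0xE2
After byte 3 (0x3E): reg=0x1A
After byte 4 (0xA2): reg=0x21
Register before byte 5: 0x21
After XOR with byte 0xAE: 0x8F

Answer: 0x19 0x32 0x64 0xC8 0x97 0x29 0x52 0xA4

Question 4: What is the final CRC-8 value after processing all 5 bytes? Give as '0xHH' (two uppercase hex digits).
Answer: 0xA4

Derivation:
After byte 1 (0x83): reg=0x80
After byte 2 (0x15): reg=0xE2
After byte 3 (0x3E): reg=0x1A
After byte 4 (0xA2): reg=0x21
After byte 5 (0xAE): reg=0xA4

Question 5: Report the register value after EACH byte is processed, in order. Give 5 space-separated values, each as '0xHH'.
0x80 0xE2 0x1A 0x21 0xA4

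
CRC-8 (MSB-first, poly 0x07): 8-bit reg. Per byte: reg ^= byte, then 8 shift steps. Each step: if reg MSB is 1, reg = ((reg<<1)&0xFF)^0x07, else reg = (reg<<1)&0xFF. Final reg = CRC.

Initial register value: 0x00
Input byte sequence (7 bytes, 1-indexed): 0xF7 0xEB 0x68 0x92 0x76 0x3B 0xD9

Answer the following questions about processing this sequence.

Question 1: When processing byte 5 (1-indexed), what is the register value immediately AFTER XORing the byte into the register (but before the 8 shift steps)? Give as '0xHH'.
Register before byte 5: 0xE9
Byte 5: 0x76
0xE9 XOR 0x76 = 0x9F

Answer: 0x9F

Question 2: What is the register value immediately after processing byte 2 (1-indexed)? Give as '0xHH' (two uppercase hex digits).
After byte 1 (0xF7): reg=0xCB
After byte 2 (0xEB): reg=0xE0

Answer: 0xE0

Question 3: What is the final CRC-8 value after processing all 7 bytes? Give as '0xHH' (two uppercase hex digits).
Answer: 0x81

Derivation:
After byte 1 (0xF7): reg=0xCB
After byte 2 (0xEB): reg=0xE0
After byte 3 (0x68): reg=0xB1
After byte 4 (0x92): reg=0xE9
After byte 5 (0x76): reg=0xD4
After byte 6 (0x3B): reg=0x83
After byte 7 (0xD9): reg=0x81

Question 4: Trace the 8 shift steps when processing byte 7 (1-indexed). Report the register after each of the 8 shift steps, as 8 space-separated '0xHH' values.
Answer: 0xB4 0x6F 0xDE 0xBB 0x71 0xE2 0xC3 0x81

Derivation:
After byte 1 (0xF7): reg=0xCB
After byte 2 (0xEB): reg=0xE0
After byte 3 (0x68): reg=0xB1
After byte 4 (0x92): reg=0xE9
After byte 5 (0x76): reg=0xD4
After byte 6 (0x3B): reg=0x83
Register before byte 7: 0x83
After XOR with byte 0xD9: 0x5A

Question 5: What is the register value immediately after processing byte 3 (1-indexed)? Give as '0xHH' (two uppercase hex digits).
Answer: 0xB1

Derivation:
After byte 1 (0xF7): reg=0xCB
After byte 2 (0xEB): reg=0xE0
After byte 3 (0x68): reg=0xB1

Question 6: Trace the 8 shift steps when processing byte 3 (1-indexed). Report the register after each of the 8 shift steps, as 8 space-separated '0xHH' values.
Answer: 0x17 0x2E 0x5C 0xB8 0x77 0xEE 0xDB 0xB1

Derivation:
After byte 1 (0xF7): reg=0xCB
After byte 2 (0xEB): reg=0xE0
Register before byte 3: 0xE0
After XOR with byte 0x68: 0x88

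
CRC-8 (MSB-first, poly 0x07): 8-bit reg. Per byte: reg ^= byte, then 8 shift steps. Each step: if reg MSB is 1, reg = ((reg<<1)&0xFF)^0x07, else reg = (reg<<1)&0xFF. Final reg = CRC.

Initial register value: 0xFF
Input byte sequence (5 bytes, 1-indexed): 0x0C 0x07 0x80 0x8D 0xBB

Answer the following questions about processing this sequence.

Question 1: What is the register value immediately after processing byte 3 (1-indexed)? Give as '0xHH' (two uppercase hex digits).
After byte 1 (0x0C): reg=0xD7
After byte 2 (0x07): reg=0x3E
After byte 3 (0x80): reg=0x33

Answer: 0x33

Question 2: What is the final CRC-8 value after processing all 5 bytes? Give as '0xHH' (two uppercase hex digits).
Answer: 0xB1

Derivation:
After byte 1 (0x0C): reg=0xD7
After byte 2 (0x07): reg=0x3E
After byte 3 (0x80): reg=0x33
After byte 4 (0x8D): reg=0x33
After byte 5 (0xBB): reg=0xB1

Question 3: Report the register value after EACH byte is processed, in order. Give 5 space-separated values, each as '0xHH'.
0xD7 0x3E 0x33 0x33 0xB1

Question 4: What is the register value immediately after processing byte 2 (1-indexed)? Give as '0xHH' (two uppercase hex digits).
After byte 1 (0x0C): reg=0xD7
After byte 2 (0x07): reg=0x3E

Answer: 0x3E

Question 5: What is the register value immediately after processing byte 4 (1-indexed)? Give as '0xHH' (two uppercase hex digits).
Answer: 0x33

Derivation:
After byte 1 (0x0C): reg=0xD7
After byte 2 (0x07): reg=0x3E
After byte 3 (0x80): reg=0x33
After byte 4 (0x8D): reg=0x33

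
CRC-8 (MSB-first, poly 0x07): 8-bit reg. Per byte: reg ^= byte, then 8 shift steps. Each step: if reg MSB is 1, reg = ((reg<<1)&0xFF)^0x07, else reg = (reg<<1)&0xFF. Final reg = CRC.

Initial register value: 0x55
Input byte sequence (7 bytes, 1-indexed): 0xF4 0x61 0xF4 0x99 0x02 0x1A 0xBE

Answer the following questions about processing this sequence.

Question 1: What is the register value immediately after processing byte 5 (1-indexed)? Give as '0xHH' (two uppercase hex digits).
Answer: 0x47

Derivation:
After byte 1 (0xF4): reg=0x6E
After byte 2 (0x61): reg=0x2D
After byte 3 (0xF4): reg=0x01
After byte 4 (0x99): reg=0xC1
After byte 5 (0x02): reg=0x47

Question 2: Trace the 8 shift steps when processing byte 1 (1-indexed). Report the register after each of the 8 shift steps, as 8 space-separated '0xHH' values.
Register before byte 1: 0x55
After XOR with byte 0xF4: 0xA1

Answer: 0x45 0x8A 0x13 0x26 0x4C 0x98 0x37 0x6E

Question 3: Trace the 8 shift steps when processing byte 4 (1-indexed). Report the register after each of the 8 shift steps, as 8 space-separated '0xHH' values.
After byte 1 (0xF4): reg=0x6E
After byte 2 (0x61): reg=0x2D
After byte 3 (0xF4): reg=0x01
Register before byte 4: 0x01
After XOR with byte 0x99: 0x98

Answer: 0x37 0x6E 0xDC 0xBF 0x79 0xF2 0xE3 0xC1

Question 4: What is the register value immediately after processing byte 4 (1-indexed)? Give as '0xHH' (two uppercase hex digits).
After byte 1 (0xF4): reg=0x6E
After byte 2 (0x61): reg=0x2D
After byte 3 (0xF4): reg=0x01
After byte 4 (0x99): reg=0xC1

Answer: 0xC1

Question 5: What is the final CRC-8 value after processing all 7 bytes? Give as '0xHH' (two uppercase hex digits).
Answer: 0xD6

Derivation:
After byte 1 (0xF4): reg=0x6E
After byte 2 (0x61): reg=0x2D
After byte 3 (0xF4): reg=0x01
After byte 4 (0x99): reg=0xC1
After byte 5 (0x02): reg=0x47
After byte 6 (0x1A): reg=0x94
After byte 7 (0xBE): reg=0xD6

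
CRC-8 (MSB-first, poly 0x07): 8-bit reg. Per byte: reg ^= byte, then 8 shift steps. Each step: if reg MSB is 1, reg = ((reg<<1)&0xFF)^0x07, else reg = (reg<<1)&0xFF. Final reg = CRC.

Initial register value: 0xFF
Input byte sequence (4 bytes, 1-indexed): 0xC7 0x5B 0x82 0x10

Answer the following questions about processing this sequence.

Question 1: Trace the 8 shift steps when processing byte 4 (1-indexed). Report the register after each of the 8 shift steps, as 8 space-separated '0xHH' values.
Answer: 0x7F 0xFE 0xFB 0xF1 0xE5 0xCD 0x9D 0x3D

Derivation:
After byte 1 (0xC7): reg=0xA8
After byte 2 (0x5B): reg=0xD7
After byte 3 (0x82): reg=0xAC
Register before byte 4: 0xAC
After XOR with byte 0x10: 0xBC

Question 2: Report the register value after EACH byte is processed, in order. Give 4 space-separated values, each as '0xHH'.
0xA8 0xD7 0xAC 0x3D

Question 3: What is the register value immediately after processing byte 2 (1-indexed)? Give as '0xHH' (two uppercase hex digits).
After byte 1 (0xC7): reg=0xA8
After byte 2 (0x5B): reg=0xD7

Answer: 0xD7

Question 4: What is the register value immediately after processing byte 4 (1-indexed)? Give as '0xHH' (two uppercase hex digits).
After byte 1 (0xC7): reg=0xA8
After byte 2 (0x5B): reg=0xD7
After byte 3 (0x82): reg=0xAC
After byte 4 (0x10): reg=0x3D

Answer: 0x3D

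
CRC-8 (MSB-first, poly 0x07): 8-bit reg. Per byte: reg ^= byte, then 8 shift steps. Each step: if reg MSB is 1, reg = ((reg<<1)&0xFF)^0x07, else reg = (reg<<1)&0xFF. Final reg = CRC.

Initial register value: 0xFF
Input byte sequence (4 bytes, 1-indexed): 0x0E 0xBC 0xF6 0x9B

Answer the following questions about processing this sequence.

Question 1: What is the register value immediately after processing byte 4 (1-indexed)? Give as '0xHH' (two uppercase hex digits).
Answer: 0xA7

Derivation:
After byte 1 (0x0E): reg=0xD9
After byte 2 (0xBC): reg=0x3C
After byte 3 (0xF6): reg=0x78
After byte 4 (0x9B): reg=0xA7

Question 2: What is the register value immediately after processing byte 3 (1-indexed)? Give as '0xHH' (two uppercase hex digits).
Answer: 0x78

Derivation:
After byte 1 (0x0E): reg=0xD9
After byte 2 (0xBC): reg=0x3C
After byte 3 (0xF6): reg=0x78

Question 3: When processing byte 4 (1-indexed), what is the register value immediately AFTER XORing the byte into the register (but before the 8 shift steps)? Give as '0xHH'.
Register before byte 4: 0x78
Byte 4: 0x9B
0x78 XOR 0x9B = 0xE3

Answer: 0xE3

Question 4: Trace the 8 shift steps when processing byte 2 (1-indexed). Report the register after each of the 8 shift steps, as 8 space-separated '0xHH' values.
After byte 1 (0x0E): reg=0xD9
Register before byte 2: 0xD9
After XOR with byte 0xBC: 0x65

Answer: 0xCA 0x93 0x21 0x42 0x84 0x0F 0x1E 0x3C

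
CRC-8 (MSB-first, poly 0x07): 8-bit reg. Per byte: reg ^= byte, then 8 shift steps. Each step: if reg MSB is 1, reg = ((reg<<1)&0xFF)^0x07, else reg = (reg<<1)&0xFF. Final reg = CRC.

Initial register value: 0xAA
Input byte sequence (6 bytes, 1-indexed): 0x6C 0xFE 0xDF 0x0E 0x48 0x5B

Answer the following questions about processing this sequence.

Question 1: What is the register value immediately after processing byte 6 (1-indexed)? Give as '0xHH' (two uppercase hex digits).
After byte 1 (0x6C): reg=0x5C
After byte 2 (0xFE): reg=0x67
After byte 3 (0xDF): reg=0x21
After byte 4 (0x0E): reg=0xCD
After byte 5 (0x48): reg=0x92
After byte 6 (0x5B): reg=0x71

Answer: 0x71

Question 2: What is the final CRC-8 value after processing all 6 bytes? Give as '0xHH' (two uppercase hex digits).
Answer: 0x71

Derivation:
After byte 1 (0x6C): reg=0x5C
After byte 2 (0xFE): reg=0x67
After byte 3 (0xDF): reg=0x21
After byte 4 (0x0E): reg=0xCD
After byte 5 (0x48): reg=0x92
After byte 6 (0x5B): reg=0x71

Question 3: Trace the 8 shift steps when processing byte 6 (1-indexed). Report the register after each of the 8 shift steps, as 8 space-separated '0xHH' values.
Answer: 0x95 0x2D 0x5A 0xB4 0x6F 0xDE 0xBB 0x71

Derivation:
After byte 1 (0x6C): reg=0x5C
After byte 2 (0xFE): reg=0x67
After byte 3 (0xDF): reg=0x21
After byte 4 (0x0E): reg=0xCD
After byte 5 (0x48): reg=0x92
Register before byte 6: 0x92
After XOR with byte 0x5B: 0xC9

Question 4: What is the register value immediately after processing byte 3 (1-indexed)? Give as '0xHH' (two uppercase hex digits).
Answer: 0x21

Derivation:
After byte 1 (0x6C): reg=0x5C
After byte 2 (0xFE): reg=0x67
After byte 3 (0xDF): reg=0x21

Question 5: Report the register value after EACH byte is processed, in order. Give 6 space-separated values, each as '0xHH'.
0x5C 0x67 0x21 0xCD 0x92 0x71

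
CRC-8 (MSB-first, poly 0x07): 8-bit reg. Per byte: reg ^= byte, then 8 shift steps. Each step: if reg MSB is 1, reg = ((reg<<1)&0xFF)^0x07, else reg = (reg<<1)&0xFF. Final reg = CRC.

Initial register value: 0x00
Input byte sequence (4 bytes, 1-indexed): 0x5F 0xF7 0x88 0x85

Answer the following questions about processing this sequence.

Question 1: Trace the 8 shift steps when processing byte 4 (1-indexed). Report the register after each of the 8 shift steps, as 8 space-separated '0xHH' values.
After byte 1 (0x5F): reg=0x9A
After byte 2 (0xF7): reg=0x04
After byte 3 (0x88): reg=0xAD
Register before byte 4: 0xAD
After XOR with byte 0x85: 0x28

Answer: 0x50 0xA0 0x47 0x8E 0x1B 0x36 0x6C 0xD8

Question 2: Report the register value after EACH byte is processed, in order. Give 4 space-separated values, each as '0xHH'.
0x9A 0x04 0xAD 0xD8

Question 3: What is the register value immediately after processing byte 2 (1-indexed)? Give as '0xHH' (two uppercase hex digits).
Answer: 0x04

Derivation:
After byte 1 (0x5F): reg=0x9A
After byte 2 (0xF7): reg=0x04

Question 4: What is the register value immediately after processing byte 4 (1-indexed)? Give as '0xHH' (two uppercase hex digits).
After byte 1 (0x5F): reg=0x9A
After byte 2 (0xF7): reg=0x04
After byte 3 (0x88): reg=0xAD
After byte 4 (0x85): reg=0xD8

Answer: 0xD8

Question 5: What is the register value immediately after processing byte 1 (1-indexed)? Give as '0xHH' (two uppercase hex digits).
After byte 1 (0x5F): reg=0x9A

Answer: 0x9A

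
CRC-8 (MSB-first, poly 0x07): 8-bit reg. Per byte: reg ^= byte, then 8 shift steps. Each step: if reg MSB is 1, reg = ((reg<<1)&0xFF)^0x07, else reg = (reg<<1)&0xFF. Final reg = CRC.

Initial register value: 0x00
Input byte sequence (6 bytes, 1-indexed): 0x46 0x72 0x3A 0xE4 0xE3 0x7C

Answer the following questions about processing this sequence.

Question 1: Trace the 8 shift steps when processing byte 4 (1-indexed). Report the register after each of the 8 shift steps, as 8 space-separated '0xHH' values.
After byte 1 (0x46): reg=0xD5
After byte 2 (0x72): reg=0x7C
After byte 3 (0x3A): reg=0xD5
Register before byte 4: 0xD5
After XOR with byte 0xE4: 0x31

Answer: 0x62 0xC4 0x8F 0x19 0x32 0x64 0xC8 0x97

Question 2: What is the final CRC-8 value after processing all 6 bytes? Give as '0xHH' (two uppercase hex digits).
After byte 1 (0x46): reg=0xD5
After byte 2 (0x72): reg=0x7C
After byte 3 (0x3A): reg=0xD5
After byte 4 (0xE4): reg=0x97
After byte 5 (0xE3): reg=0x4B
After byte 6 (0x7C): reg=0x85

Answer: 0x85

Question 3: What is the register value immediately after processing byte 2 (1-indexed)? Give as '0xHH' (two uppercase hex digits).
Answer: 0x7C

Derivation:
After byte 1 (0x46): reg=0xD5
After byte 2 (0x72): reg=0x7C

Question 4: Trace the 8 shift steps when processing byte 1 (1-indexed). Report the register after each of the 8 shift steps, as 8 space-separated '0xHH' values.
Register before byte 1: 0x00
After XOR with byte 0x46: 0x46

Answer: 0x8C 0x1F 0x3E 0x7C 0xF8 0xF7 0xE9 0xD5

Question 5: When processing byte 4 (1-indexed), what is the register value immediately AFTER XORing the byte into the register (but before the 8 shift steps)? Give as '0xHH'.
Answer: 0x31

Derivation:
Register before byte 4: 0xD5
Byte 4: 0xE4
0xD5 XOR 0xE4 = 0x31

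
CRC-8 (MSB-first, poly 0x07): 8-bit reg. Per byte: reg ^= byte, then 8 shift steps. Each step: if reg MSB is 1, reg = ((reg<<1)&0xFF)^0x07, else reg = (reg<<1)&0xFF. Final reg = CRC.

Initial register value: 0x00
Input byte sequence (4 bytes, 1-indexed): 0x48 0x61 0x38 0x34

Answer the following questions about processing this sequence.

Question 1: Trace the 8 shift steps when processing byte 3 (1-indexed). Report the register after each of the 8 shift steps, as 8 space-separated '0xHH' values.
After byte 1 (0x48): reg=0xFF
After byte 2 (0x61): reg=0xD3
Register before byte 3: 0xD3
After XOR with byte 0x38: 0xEB

Answer: 0xD1 0xA5 0x4D 0x9A 0x33 0x66 0xCC 0x9F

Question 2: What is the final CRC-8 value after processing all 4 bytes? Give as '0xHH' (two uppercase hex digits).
After byte 1 (0x48): reg=0xFF
After byte 2 (0x61): reg=0xD3
After byte 3 (0x38): reg=0x9F
After byte 4 (0x34): reg=0x58

Answer: 0x58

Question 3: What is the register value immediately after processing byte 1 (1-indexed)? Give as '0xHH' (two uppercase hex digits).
After byte 1 (0x48): reg=0xFF

Answer: 0xFF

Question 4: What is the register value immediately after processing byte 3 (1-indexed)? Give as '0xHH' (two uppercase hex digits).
After byte 1 (0x48): reg=0xFF
After byte 2 (0x61): reg=0xD3
After byte 3 (0x38): reg=0x9F

Answer: 0x9F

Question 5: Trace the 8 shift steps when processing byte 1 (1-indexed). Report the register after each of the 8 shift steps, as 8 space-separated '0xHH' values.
Answer: 0x90 0x27 0x4E 0x9C 0x3F 0x7E 0xFC 0xFF

Derivation:
Register before byte 1: 0x00
After XOR with byte 0x48: 0x48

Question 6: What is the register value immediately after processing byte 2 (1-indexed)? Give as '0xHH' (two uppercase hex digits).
Answer: 0xD3

Derivation:
After byte 1 (0x48): reg=0xFF
After byte 2 (0x61): reg=0xD3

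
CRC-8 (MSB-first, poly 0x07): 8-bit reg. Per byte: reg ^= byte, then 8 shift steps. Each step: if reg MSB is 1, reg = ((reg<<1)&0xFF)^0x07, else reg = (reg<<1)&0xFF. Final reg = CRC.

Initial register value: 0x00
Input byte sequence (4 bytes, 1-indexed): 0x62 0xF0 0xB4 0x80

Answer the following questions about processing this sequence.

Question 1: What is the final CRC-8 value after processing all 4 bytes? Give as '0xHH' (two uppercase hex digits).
After byte 1 (0x62): reg=0x29
After byte 2 (0xF0): reg=0x01
After byte 3 (0xB4): reg=0x02
After byte 4 (0x80): reg=0x87

Answer: 0x87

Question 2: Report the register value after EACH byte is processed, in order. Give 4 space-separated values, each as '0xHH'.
0x29 0x01 0x02 0x87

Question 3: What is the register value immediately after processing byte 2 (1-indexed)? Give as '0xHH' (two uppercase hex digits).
Answer: 0x01

Derivation:
After byte 1 (0x62): reg=0x29
After byte 2 (0xF0): reg=0x01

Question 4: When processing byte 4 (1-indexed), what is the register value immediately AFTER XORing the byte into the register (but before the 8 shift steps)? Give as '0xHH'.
Answer: 0x82

Derivation:
Register before byte 4: 0x02
Byte 4: 0x80
0x02 XOR 0x80 = 0x82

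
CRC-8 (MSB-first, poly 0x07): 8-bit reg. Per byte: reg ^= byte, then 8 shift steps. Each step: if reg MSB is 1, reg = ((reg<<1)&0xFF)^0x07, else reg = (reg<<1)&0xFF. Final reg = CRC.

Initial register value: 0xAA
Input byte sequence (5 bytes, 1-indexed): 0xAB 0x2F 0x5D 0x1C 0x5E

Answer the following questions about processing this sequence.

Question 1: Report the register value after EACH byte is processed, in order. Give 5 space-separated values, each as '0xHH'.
0x07 0xD8 0x92 0xA3 0xFD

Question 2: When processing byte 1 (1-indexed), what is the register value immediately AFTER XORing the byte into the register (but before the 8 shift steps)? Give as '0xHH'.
Register before byte 1: 0xAA
Byte 1: 0xAB
0xAA XOR 0xAB = 0x01

Answer: 0x01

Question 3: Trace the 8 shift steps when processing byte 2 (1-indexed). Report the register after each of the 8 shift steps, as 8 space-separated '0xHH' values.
After byte 1 (0xAB): reg=0x07
Register before byte 2: 0x07
After XOR with byte 0x2F: 0x28

Answer: 0x50 0xA0 0x47 0x8E 0x1B 0x36 0x6C 0xD8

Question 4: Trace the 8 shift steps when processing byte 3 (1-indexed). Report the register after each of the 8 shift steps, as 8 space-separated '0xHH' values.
Answer: 0x0D 0x1A 0x34 0x68 0xD0 0xA7 0x49 0x92

Derivation:
After byte 1 (0xAB): reg=0x07
After byte 2 (0x2F): reg=0xD8
Register before byte 3: 0xD8
After XOR with byte 0x5D: 0x85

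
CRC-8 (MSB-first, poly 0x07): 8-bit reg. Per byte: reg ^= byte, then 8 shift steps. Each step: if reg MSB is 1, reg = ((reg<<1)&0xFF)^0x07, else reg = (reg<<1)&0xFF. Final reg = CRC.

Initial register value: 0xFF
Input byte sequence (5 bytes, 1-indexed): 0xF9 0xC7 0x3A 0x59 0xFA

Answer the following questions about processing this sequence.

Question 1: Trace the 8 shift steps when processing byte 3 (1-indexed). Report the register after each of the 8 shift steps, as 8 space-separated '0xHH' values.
Answer: 0x3E 0x7C 0xF8 0xF7 0xE9 0xD5 0xAD 0x5D

Derivation:
After byte 1 (0xF9): reg=0x12
After byte 2 (0xC7): reg=0x25
Register before byte 3: 0x25
After XOR with byte 0x3A: 0x1F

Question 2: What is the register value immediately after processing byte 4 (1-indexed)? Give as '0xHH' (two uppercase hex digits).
After byte 1 (0xF9): reg=0x12
After byte 2 (0xC7): reg=0x25
After byte 3 (0x3A): reg=0x5D
After byte 4 (0x59): reg=0x1C

Answer: 0x1C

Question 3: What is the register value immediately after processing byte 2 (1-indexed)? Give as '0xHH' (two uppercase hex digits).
After byte 1 (0xF9): reg=0x12
After byte 2 (0xC7): reg=0x25

Answer: 0x25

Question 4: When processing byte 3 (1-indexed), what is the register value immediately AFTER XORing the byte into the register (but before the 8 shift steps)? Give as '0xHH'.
Answer: 0x1F

Derivation:
Register before byte 3: 0x25
Byte 3: 0x3A
0x25 XOR 0x3A = 0x1F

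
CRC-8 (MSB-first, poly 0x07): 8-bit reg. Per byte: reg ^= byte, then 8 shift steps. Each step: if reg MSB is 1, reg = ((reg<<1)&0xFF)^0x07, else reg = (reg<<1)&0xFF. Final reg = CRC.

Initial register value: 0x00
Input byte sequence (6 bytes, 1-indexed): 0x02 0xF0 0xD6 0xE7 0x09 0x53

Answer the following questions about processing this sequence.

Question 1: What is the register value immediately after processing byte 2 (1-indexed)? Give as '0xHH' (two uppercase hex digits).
Answer: 0xF4

Derivation:
After byte 1 (0x02): reg=0x0E
After byte 2 (0xF0): reg=0xF4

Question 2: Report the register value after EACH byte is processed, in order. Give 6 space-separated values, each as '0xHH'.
0x0E 0xF4 0xEE 0x3F 0x82 0x39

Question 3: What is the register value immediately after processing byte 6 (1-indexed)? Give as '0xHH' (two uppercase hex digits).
After byte 1 (0x02): reg=0x0E
After byte 2 (0xF0): reg=0xF4
After byte 3 (0xD6): reg=0xEE
After byte 4 (0xE7): reg=0x3F
After byte 5 (0x09): reg=0x82
After byte 6 (0x53): reg=0x39

Answer: 0x39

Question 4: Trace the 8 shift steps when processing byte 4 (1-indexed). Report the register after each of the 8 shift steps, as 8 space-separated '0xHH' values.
Answer: 0x12 0x24 0x48 0x90 0x27 0x4E 0x9C 0x3F

Derivation:
After byte 1 (0x02): reg=0x0E
After byte 2 (0xF0): reg=0xF4
After byte 3 (0xD6): reg=0xEE
Register before byte 4: 0xEE
After XOR with byte 0xE7: 0x09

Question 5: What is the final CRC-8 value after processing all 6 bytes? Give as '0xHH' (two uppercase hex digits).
Answer: 0x39

Derivation:
After byte 1 (0x02): reg=0x0E
After byte 2 (0xF0): reg=0xF4
After byte 3 (0xD6): reg=0xEE
After byte 4 (0xE7): reg=0x3F
After byte 5 (0x09): reg=0x82
After byte 6 (0x53): reg=0x39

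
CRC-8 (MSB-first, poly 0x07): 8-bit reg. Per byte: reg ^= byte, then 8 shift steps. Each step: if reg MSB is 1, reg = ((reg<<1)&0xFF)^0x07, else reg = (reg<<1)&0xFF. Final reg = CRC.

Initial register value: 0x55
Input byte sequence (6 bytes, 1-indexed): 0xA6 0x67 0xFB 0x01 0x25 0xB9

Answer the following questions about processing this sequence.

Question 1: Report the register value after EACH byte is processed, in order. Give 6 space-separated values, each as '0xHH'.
0xD7 0x19 0xA0 0x6E 0xF6 0xEA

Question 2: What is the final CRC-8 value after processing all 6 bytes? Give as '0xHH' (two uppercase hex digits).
Answer: 0xEA

Derivation:
After byte 1 (0xA6): reg=0xD7
After byte 2 (0x67): reg=0x19
After byte 3 (0xFB): reg=0xA0
After byte 4 (0x01): reg=0x6E
After byte 5 (0x25): reg=0xF6
After byte 6 (0xB9): reg=0xEA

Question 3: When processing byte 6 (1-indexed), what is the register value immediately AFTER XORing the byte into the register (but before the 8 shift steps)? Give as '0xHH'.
Answer: 0x4F

Derivation:
Register before byte 6: 0xF6
Byte 6: 0xB9
0xF6 XOR 0xB9 = 0x4F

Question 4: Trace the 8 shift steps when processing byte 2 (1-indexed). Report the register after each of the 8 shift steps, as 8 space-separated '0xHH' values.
Answer: 0x67 0xCE 0x9B 0x31 0x62 0xC4 0x8F 0x19

Derivation:
After byte 1 (0xA6): reg=0xD7
Register before byte 2: 0xD7
After XOR with byte 0x67: 0xB0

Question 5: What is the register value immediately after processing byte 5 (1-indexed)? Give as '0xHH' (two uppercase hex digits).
After byte 1 (0xA6): reg=0xD7
After byte 2 (0x67): reg=0x19
After byte 3 (0xFB): reg=0xA0
After byte 4 (0x01): reg=0x6E
After byte 5 (0x25): reg=0xF6

Answer: 0xF6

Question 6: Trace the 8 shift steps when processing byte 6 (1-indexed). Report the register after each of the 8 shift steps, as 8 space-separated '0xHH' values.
Answer: 0x9E 0x3B 0x76 0xEC 0xDF 0xB9 0x75 0xEA

Derivation:
After byte 1 (0xA6): reg=0xD7
After byte 2 (0x67): reg=0x19
After byte 3 (0xFB): reg=0xA0
After byte 4 (0x01): reg=0x6E
After byte 5 (0x25): reg=0xF6
Register before byte 6: 0xF6
After XOR with byte 0xB9: 0x4F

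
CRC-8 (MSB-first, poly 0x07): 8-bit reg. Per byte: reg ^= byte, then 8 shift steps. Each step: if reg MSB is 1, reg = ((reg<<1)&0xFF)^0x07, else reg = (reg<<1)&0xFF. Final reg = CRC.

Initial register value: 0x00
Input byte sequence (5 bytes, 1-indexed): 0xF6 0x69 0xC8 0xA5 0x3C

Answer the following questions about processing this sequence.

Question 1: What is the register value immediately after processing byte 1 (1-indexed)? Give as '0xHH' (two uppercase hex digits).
After byte 1 (0xF6): reg=0xCC

Answer: 0xCC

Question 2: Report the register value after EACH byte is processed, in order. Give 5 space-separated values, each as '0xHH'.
0xCC 0x72 0x2F 0xBF 0x80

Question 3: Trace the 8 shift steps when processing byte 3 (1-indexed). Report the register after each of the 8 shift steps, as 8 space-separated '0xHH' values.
After byte 1 (0xF6): reg=0xCC
After byte 2 (0x69): reg=0x72
Register before byte 3: 0x72
After XOR with byte 0xC8: 0xBA

Answer: 0x73 0xE6 0xCB 0x91 0x25 0x4A 0x94 0x2F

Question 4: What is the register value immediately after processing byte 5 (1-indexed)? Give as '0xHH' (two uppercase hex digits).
After byte 1 (0xF6): reg=0xCC
After byte 2 (0x69): reg=0x72
After byte 3 (0xC8): reg=0x2F
After byte 4 (0xA5): reg=0xBF
After byte 5 (0x3C): reg=0x80

Answer: 0x80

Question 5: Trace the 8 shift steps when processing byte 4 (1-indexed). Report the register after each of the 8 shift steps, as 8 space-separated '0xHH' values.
Answer: 0x13 0x26 0x4C 0x98 0x37 0x6E 0xDC 0xBF

Derivation:
After byte 1 (0xF6): reg=0xCC
After byte 2 (0x69): reg=0x72
After byte 3 (0xC8): reg=0x2F
Register before byte 4: 0x2F
After XOR with byte 0xA5: 0x8A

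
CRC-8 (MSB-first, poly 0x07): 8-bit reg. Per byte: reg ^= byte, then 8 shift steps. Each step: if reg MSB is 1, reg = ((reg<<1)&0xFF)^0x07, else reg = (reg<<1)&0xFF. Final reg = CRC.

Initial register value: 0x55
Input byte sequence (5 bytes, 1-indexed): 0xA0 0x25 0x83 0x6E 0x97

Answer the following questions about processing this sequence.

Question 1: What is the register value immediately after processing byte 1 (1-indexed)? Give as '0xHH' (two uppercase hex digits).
After byte 1 (0xA0): reg=0xC5

Answer: 0xC5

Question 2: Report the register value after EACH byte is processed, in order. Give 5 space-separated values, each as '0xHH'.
0xC5 0xAE 0xC3 0x4A 0x1D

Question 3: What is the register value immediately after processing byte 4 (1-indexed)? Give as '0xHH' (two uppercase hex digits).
Answer: 0x4A

Derivation:
After byte 1 (0xA0): reg=0xC5
After byte 2 (0x25): reg=0xAE
After byte 3 (0x83): reg=0xC3
After byte 4 (0x6E): reg=0x4A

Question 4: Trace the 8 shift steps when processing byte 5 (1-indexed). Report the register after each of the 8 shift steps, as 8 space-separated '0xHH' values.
After byte 1 (0xA0): reg=0xC5
After byte 2 (0x25): reg=0xAE
After byte 3 (0x83): reg=0xC3
After byte 4 (0x6E): reg=0x4A
Register before byte 5: 0x4A
After XOR with byte 0x97: 0xDD

Answer: 0xBD 0x7D 0xFA 0xF3 0xE1 0xC5 0x8D 0x1D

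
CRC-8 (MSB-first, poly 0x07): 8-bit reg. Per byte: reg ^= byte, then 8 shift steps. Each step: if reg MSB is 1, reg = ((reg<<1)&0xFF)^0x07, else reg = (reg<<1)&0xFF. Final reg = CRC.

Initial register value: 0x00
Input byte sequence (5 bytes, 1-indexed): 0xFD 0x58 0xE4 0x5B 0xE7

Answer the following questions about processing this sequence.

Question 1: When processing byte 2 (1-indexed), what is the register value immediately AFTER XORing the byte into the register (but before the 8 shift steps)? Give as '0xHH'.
Register before byte 2: 0xFD
Byte 2: 0x58
0xFD XOR 0x58 = 0xA5

Answer: 0xA5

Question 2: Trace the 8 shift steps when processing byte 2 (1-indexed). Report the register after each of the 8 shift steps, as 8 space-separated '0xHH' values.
After byte 1 (0xFD): reg=0xFD
Register before byte 2: 0xFD
After XOR with byte 0x58: 0xA5

Answer: 0x4D 0x9A 0x33 0x66 0xCC 0x9F 0x39 0x72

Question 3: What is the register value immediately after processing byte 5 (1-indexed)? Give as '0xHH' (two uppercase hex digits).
After byte 1 (0xFD): reg=0xFD
After byte 2 (0x58): reg=0x72
After byte 3 (0xE4): reg=0xEB
After byte 4 (0x5B): reg=0x19
After byte 5 (0xE7): reg=0xF4

Answer: 0xF4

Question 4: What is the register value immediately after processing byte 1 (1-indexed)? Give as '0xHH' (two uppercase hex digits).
After byte 1 (0xFD): reg=0xFD

Answer: 0xFD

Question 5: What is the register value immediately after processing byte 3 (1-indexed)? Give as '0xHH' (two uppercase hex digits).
Answer: 0xEB

Derivation:
After byte 1 (0xFD): reg=0xFD
After byte 2 (0x58): reg=0x72
After byte 3 (0xE4): reg=0xEB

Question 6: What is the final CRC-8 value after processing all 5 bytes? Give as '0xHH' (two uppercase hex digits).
Answer: 0xF4

Derivation:
After byte 1 (0xFD): reg=0xFD
After byte 2 (0x58): reg=0x72
After byte 3 (0xE4): reg=0xEB
After byte 4 (0x5B): reg=0x19
After byte 5 (0xE7): reg=0xF4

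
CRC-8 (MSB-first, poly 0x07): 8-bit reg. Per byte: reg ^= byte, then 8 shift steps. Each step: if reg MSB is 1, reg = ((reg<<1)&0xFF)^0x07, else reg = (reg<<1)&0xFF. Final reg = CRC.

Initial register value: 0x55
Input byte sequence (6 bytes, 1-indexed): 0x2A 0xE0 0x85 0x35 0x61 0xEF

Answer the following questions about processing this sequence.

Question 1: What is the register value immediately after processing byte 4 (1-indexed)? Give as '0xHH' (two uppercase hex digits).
Answer: 0x52

Derivation:
After byte 1 (0x2A): reg=0x7A
After byte 2 (0xE0): reg=0xCF
After byte 3 (0x85): reg=0xF1
After byte 4 (0x35): reg=0x52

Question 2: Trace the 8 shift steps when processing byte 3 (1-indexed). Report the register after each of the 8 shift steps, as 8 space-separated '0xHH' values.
Answer: 0x94 0x2F 0x5E 0xBC 0x7F 0xFE 0xFB 0xF1

Derivation:
After byte 1 (0x2A): reg=0x7A
After byte 2 (0xE0): reg=0xCF
Register before byte 3: 0xCF
After XOR with byte 0x85: 0x4A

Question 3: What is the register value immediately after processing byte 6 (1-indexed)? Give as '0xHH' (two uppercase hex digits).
After byte 1 (0x2A): reg=0x7A
After byte 2 (0xE0): reg=0xCF
After byte 3 (0x85): reg=0xF1
After byte 4 (0x35): reg=0x52
After byte 5 (0x61): reg=0x99
After byte 6 (0xEF): reg=0x45

Answer: 0x45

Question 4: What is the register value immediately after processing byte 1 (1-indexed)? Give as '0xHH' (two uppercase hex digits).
Answer: 0x7A

Derivation:
After byte 1 (0x2A): reg=0x7A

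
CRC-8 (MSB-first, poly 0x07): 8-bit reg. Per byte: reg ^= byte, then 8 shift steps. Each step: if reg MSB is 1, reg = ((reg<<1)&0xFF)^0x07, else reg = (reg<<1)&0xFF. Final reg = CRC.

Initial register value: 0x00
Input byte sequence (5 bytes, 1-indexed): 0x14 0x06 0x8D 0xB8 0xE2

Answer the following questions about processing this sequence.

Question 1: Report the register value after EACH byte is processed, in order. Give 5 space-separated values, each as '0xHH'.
0x6C 0x11 0xDD 0x3C 0x14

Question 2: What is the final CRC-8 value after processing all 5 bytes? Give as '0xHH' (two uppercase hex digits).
After byte 1 (0x14): reg=0x6C
After byte 2 (0x06): reg=0x11
After byte 3 (0x8D): reg=0xDD
After byte 4 (0xB8): reg=0x3C
After byte 5 (0xE2): reg=0x14

Answer: 0x14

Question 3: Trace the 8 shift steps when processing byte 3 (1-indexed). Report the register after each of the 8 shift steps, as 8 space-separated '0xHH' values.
After byte 1 (0x14): reg=0x6C
After byte 2 (0x06): reg=0x11
Register before byte 3: 0x11
After XOR with byte 0x8D: 0x9C

Answer: 0x3F 0x7E 0xFC 0xFF 0xF9 0xF5 0xED 0xDD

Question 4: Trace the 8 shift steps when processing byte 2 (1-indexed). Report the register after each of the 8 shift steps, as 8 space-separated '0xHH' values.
Answer: 0xD4 0xAF 0x59 0xB2 0x63 0xC6 0x8B 0x11

Derivation:
After byte 1 (0x14): reg=0x6C
Register before byte 2: 0x6C
After XOR with byte 0x06: 0x6A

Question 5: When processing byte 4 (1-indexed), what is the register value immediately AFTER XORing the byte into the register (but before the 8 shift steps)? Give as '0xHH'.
Register before byte 4: 0xDD
Byte 4: 0xB8
0xDD XOR 0xB8 = 0x65

Answer: 0x65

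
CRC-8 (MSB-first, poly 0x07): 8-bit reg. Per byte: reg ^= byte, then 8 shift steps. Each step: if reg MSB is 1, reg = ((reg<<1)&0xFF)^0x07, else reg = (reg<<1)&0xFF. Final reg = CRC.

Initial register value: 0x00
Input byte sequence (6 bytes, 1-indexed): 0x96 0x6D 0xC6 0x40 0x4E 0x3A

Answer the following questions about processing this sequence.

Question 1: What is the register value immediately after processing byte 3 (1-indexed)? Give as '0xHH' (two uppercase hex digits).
After byte 1 (0x96): reg=0xEB
After byte 2 (0x6D): reg=0x9B
After byte 3 (0xC6): reg=0x94

Answer: 0x94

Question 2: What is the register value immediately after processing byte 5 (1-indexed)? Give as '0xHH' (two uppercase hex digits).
After byte 1 (0x96): reg=0xEB
After byte 2 (0x6D): reg=0x9B
After byte 3 (0xC6): reg=0x94
After byte 4 (0x40): reg=0x22
After byte 5 (0x4E): reg=0x03

Answer: 0x03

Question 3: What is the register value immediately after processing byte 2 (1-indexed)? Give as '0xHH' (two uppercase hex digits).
Answer: 0x9B

Derivation:
After byte 1 (0x96): reg=0xEB
After byte 2 (0x6D): reg=0x9B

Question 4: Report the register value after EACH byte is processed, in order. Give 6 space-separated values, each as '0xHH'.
0xEB 0x9B 0x94 0x22 0x03 0xAF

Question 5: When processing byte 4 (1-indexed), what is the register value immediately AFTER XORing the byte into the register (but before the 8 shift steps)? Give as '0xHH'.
Register before byte 4: 0x94
Byte 4: 0x40
0x94 XOR 0x40 = 0xD4

Answer: 0xD4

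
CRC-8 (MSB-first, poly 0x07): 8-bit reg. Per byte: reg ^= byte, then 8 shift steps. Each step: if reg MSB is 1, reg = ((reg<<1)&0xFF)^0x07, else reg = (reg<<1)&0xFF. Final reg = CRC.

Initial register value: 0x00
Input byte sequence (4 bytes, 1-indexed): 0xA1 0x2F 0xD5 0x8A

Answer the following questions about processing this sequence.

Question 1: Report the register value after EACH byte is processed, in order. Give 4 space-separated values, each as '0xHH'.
0x6E 0xC0 0x6B 0xA9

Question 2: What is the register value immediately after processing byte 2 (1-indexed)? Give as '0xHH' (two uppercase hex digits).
Answer: 0xC0

Derivation:
After byte 1 (0xA1): reg=0x6E
After byte 2 (0x2F): reg=0xC0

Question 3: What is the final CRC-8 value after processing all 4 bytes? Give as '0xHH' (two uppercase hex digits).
Answer: 0xA9

Derivation:
After byte 1 (0xA1): reg=0x6E
After byte 2 (0x2F): reg=0xC0
After byte 3 (0xD5): reg=0x6B
After byte 4 (0x8A): reg=0xA9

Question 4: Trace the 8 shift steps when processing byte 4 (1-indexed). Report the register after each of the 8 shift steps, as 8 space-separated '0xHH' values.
Answer: 0xC5 0x8D 0x1D 0x3A 0x74 0xE8 0xD7 0xA9

Derivation:
After byte 1 (0xA1): reg=0x6E
After byte 2 (0x2F): reg=0xC0
After byte 3 (0xD5): reg=0x6B
Register before byte 4: 0x6B
After XOR with byte 0x8A: 0xE1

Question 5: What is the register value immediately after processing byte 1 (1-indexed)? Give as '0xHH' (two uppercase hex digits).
After byte 1 (0xA1): reg=0x6E

Answer: 0x6E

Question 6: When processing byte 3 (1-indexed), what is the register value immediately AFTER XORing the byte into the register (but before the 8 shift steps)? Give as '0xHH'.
Answer: 0x15

Derivation:
Register before byte 3: 0xC0
Byte 3: 0xD5
0xC0 XOR 0xD5 = 0x15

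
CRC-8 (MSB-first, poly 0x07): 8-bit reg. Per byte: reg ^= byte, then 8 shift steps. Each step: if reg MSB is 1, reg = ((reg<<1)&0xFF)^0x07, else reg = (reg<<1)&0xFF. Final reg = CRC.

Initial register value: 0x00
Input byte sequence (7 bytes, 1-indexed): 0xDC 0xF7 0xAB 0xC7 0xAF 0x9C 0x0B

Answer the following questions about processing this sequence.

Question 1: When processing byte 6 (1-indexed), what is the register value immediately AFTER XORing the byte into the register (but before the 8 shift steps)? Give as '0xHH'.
Register before byte 6: 0xFC
Byte 6: 0x9C
0xFC XOR 0x9C = 0x60

Answer: 0x60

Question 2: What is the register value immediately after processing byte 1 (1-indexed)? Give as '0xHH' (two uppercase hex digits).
After byte 1 (0xDC): reg=0x1A

Answer: 0x1A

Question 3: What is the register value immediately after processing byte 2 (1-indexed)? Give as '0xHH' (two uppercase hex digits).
After byte 1 (0xDC): reg=0x1A
After byte 2 (0xF7): reg=0x8D

Answer: 0x8D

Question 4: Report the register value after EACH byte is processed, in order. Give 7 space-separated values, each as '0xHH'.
0x1A 0x8D 0xF2 0x8B 0xFC 0x27 0xC4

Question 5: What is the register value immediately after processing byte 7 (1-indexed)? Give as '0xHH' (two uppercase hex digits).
After byte 1 (0xDC): reg=0x1A
After byte 2 (0xF7): reg=0x8D
After byte 3 (0xAB): reg=0xF2
After byte 4 (0xC7): reg=0x8B
After byte 5 (0xAF): reg=0xFC
After byte 6 (0x9C): reg=0x27
After byte 7 (0x0B): reg=0xC4

Answer: 0xC4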